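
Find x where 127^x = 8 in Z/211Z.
117

Baby-step giant-step with step n = ⌈√211⌉ = 15.
Baby steps 127^j mod 211 (j:value) for j=0..14: 0:1, 1:127, 2:93, 3:206, 4:209, 5:168, 6:25, 7:10, 8:4, 9:86, 10:161, 11:191, 12:203, 13:39, 14:100.
Giant-step multiplier: 127^(-15) ≡ 127^(210-15) = 127^195 ≡ 153 (mod 211).
Giant steps γ_i = 8·153^i mod 211: γ_0=8, γ_1=169, γ_2=115, γ_3=82, γ_4=97, γ_5=71, γ_6=102, γ_7=203 (in table at j=12).
x = i·n + j = 7·15 + 12 = 117.
Check: 127^117 ≡ 8 (mod 211).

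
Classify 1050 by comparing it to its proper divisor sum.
abundant

Proper divisors of 1050: sum = 1 + 2 + 3 + 5 + 6 + 7 + 10 + 14 + ... + 175 + 210 + 350 + 525 (23 divisors) = 1926
Since 1926 > 1050, 1050 is abundant.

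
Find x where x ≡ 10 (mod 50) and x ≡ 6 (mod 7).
160

Using Chinese Remainder Theorem:
M = 50 × 7 = 350
M1 = 7, M2 = 50
y1 = 7^(-1) mod 50 = 43
y2 = 50^(-1) mod 7 = 1
x = (10×7×43 + 6×50×1) mod 350 = 160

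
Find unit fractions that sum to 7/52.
1/8 + 1/104

Greedy algorithm:
7/52: ceiling(52/7) = 8, use 1/8
1/104: ceiling(104/1) = 104, use 1/104
Result: 7/52 = 1/8 + 1/104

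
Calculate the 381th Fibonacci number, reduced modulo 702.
362

Matrix identity: Q^n = [[F_(n+1), F_n], [F_n, F_(n-1)]] with Q = [[1,1],[1,0]].
n = 381 = 101111101₂. Square-and-multiply, entries mod 702:
Q^1 = [[1,1],[1,0]]
Q^2 = (Q^1)² = [[2,1],[1,1]]
Q^5 = (Q^2)²·Q = [[8,5],[5,3]]
Q^11 = (Q^5)²·Q = [[144,89],[89,55]]
Q^23 = (Q^11)²·Q = [[36,577],[577,161]]
Q^47 = (Q^23)²·Q = [[18,73],[73,647]]
Q^95 = (Q^47)²·Q = [[144,37],[37,107]]
Q^190 = (Q^95)² = [[343,161],[161,182]]
Q^381 = (Q^190)²·Q = [[647,362],[362,285]]
F_381 mod 702 = Q^381[0][1] = 362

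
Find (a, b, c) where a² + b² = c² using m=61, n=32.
(2697, 3904, 4745)

Euclid's formula: a = m² - n², b = 2mn, c = m² + n²
m = 61, n = 32
a = 61² - 32² = 3721 - 1024 = 2697
b = 2 × 61 × 32 = 3904
c = 61² + 32² = 3721 + 1024 = 4745
Verification: 2697² + 3904² = 7273809 + 15241216 = 22515025 = 4745² ✓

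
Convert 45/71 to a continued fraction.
[0; 1, 1, 1, 2, 1, 2, 2]

Euclidean algorithm steps:
45 = 0 × 71 + 45
71 = 1 × 45 + 26
45 = 1 × 26 + 19
26 = 1 × 19 + 7
19 = 2 × 7 + 5
7 = 1 × 5 + 2
5 = 2 × 2 + 1
2 = 2 × 1 + 0
Continued fraction: [0; 1, 1, 1, 2, 1, 2, 2]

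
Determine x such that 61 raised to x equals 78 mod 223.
190

Baby-step giant-step with step n = ⌈√223⌉ = 15.
Baby steps 61^j mod 223 (j:value) for j=0..14: 0:1, 1:61, 2:153, 3:190, 4:217, 5:80, 6:197, 7:198, 8:36, 9:189, 10:156, 11:150, 12:7, 13:204, 14:179.
Giant-step multiplier: 61^(-15) ≡ 61^(222-15) = 61^207 ≡ 195 (mod 223).
Giant steps γ_i = 78·195^i mod 223: γ_0=78, γ_1=46, γ_2=50, γ_3=161, γ_4=175, γ_5=6, γ_6=55, γ_7=21, γ_8=81, γ_9=185, γ_10=172, γ_11=90, γ_12=156 (in table at j=10).
x = i·n + j = 12·15 + 10 = 190.
Check: 61^190 ≡ 78 (mod 223).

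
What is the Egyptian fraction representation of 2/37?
1/19 + 1/703

Greedy algorithm:
2/37: ceiling(37/2) = 19, use 1/19
1/703: ceiling(703/1) = 703, use 1/703
Result: 2/37 = 1/19 + 1/703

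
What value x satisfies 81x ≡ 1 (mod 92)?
25

gcd(81, 92) = 1, so the inverse exists.
Extended Euclidean algorithm on (92, 81):
92 = 1 × 81 + 11  ⟹  11 = (1)·92 + (-1)·81
81 = 7 × 11 + 4  ⟹  4 = (-7)·92 + (8)·81
11 = 2 × 4 + 3  ⟹  3 = (15)·92 + (-17)·81
4 = 1 × 3 + 1  ⟹  1 = (-22)·92 + (25)·81
So (25)·81 ≡ 1 (mod 92), i.e. 81^(-1) ≡ 25 (mod 92).
Check: 81 × 25 = 2025 ≡ 1 (mod 92)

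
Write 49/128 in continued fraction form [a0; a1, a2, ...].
[0; 2, 1, 1, 1, 1, 2, 1, 2]

Euclidean algorithm steps:
49 = 0 × 128 + 49
128 = 2 × 49 + 30
49 = 1 × 30 + 19
30 = 1 × 19 + 11
19 = 1 × 11 + 8
11 = 1 × 8 + 3
8 = 2 × 3 + 2
3 = 1 × 2 + 1
2 = 2 × 1 + 0
Continued fraction: [0; 2, 1, 1, 1, 1, 2, 1, 2]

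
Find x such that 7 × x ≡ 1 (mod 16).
7

gcd(7, 16) = 1, so the inverse exists.
Extended Euclidean algorithm on (16, 7):
16 = 2 × 7 + 2  ⟹  2 = (1)·16 + (-2)·7
7 = 3 × 2 + 1  ⟹  1 = (-3)·16 + (7)·7
So (7)·7 ≡ 1 (mod 16), i.e. 7^(-1) ≡ 7 (mod 16).
Check: 7 × 7 = 49 ≡ 1 (mod 16)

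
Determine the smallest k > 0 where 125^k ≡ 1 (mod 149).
37

149 is prime, so ord(125) divides φ(149) = 148.
Divisors of 148: 1, 2, 4, 37, 74, 148.
Repeated squaring: 125^1 ≡ 125, 125^2 ≡ 129, 125^4 ≡ 102, 125^8 ≡ 123, 125^16 ≡ 80, 125^32 ≡ 142, 125^64 ≡ 49, 125^128 ≡ 17 (mod 149).
Test 125^d mod 149 for each divisor d in increasing order:
125^1 ≡ 125
125^2 ≡ 129
125^4 ≡ 102
125^37 = 125^32·125^4·125^1 ≡ 1  ← first divisor giving 1
The order is 37.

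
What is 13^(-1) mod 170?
157

gcd(13, 170) = 1, so the inverse exists.
Extended Euclidean algorithm on (170, 13):
170 = 13 × 13 + 1  ⟹  1 = (1)·170 + (-13)·13
So (-13)·13 ≡ 1 (mod 170), i.e. 13^(-1) ≡ -13 ≡ 157 (mod 170).
Check: 13 × 157 = 2041 ≡ 1 (mod 170)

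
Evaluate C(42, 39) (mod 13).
1

Using Lucas' theorem:
Write n=42 and k=39 in base 13:
n in base 13: [3, 3]
k in base 13: [3, 0]
C(42,39) mod 13 = ∏ C(n_i, k_i) mod 13
Digit binomials (mod 13): C(3,3) = 1; C(3,0) = 1
Product: 1 × 1 = 1 ≡ 1 (mod 13)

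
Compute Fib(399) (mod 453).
1

Matrix identity: Q^n = [[F_(n+1), F_n], [F_n, F_(n-1)]] with Q = [[1,1],[1,0]].
n = 399 = 110001111₂. Square-and-multiply, entries mod 453:
Q^1 = [[1,1],[1,0]]
Q^3 = (Q^1)²·Q = [[3,2],[2,1]]
Q^6 = (Q^3)² = [[13,8],[8,5]]
Q^12 = (Q^6)² = [[233,144],[144,89]]
Q^24 = (Q^12)² = [[280,162],[162,118]]
Q^49 = (Q^24)²·Q = [[151,1],[1,150]]
Q^99 = (Q^49)²·Q = [[0,152],[152,301]]
Q^199 = (Q^99)²·Q = [[0,1],[1,452]]
Q^399 = (Q^199)²·Q = [[0,1],[1,452]]
F_399 mod 453 = Q^399[0][1] = 1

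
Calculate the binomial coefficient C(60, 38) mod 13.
0

Using Lucas' theorem:
Write n=60 and k=38 in base 13:
n in base 13: [4, 8]
k in base 13: [2, 12]
C(60,38) mod 13 = ∏ C(n_i, k_i) mod 13
Digit binomials (mod 13): C(4,2) = 6; C(8,12) = 0 (k_i > n_i)
Product: 6 × 0 = 0 ≡ 0 (mod 13)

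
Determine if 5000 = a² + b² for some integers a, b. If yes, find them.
10² + 70² (a=10, b=70)

Factorization: 5000 = 2^3 × 5^4
By Fermat: n is sum of two squares iff every prime p ≡ 3 (mod 4) appears to even power.
All primes ≡ 3 (mod 4) appear to even power.
Search a = 0, 1, 2, … for 5000 - a² a perfect square: first hit at a = 10: 5000 - 100 = 4900 = 70².
5000 = 10² + 70² = 100 + 4900 ✓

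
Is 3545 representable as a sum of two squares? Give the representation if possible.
8² + 59² (a=8, b=59)

Factorization: 3545 = 5 × 709
By Fermat: n is sum of two squares iff every prime p ≡ 3 (mod 4) appears to even power.
All primes ≡ 3 (mod 4) appear to even power.
Search a = 0, 1, 2, … for 3545 - a² a perfect square: first hit at a = 8: 3545 - 64 = 3481 = 59².
3545 = 8² + 59² = 64 + 3481 ✓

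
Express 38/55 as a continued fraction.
[0; 1, 2, 4, 4]

Euclidean algorithm steps:
38 = 0 × 55 + 38
55 = 1 × 38 + 17
38 = 2 × 17 + 4
17 = 4 × 4 + 1
4 = 4 × 1 + 0
Continued fraction: [0; 1, 2, 4, 4]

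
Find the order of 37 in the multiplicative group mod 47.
23

47 is prime, so ord(37) divides φ(47) = 46.
Divisors of 46: 1, 2, 23, 46.
Repeated squaring: 37^1 ≡ 37, 37^2 ≡ 6, 37^4 ≡ 36, 37^8 ≡ 27, 37^16 ≡ 24, 37^32 ≡ 12 (mod 47).
Test 37^d mod 47 for each divisor d in increasing order:
37^1 ≡ 37
37^2 ≡ 6
37^23 = 37^16·37^4·37^2·37^1 ≡ 1  ← first divisor giving 1
The order is 23.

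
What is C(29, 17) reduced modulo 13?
0

Using Lucas' theorem:
Write n=29 and k=17 in base 13:
n in base 13: [2, 3]
k in base 13: [1, 4]
C(29,17) mod 13 = ∏ C(n_i, k_i) mod 13
Digit binomials (mod 13): C(2,1) = 2; C(3,4) = 0 (k_i > n_i)
Product: 2 × 0 = 0 ≡ 0 (mod 13)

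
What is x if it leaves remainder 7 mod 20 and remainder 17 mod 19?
207

Using Chinese Remainder Theorem:
M = 20 × 19 = 380
M1 = 19, M2 = 20
y1 = 19^(-1) mod 20 = 19
y2 = 20^(-1) mod 19 = 1
x = (7×19×19 + 17×20×1) mod 380 = 207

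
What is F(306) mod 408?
136

Matrix identity: Q^n = [[F_(n+1), F_n], [F_n, F_(n-1)]] with Q = [[1,1],[1,0]].
n = 306 = 100110010₂. Square-and-multiply, entries mod 408:
Q^1 = [[1,1],[1,0]]
Q^2 = (Q^1)² = [[2,1],[1,1]]
Q^4 = (Q^2)² = [[5,3],[3,2]]
Q^9 = (Q^4)²·Q = [[55,34],[34,21]]
Q^19 = (Q^9)²·Q = [[237,101],[101,136]]
Q^38 = (Q^19)² = [[274,137],[137,137]]
Q^76 = (Q^38)² = [[5,3],[3,2]]
Q^153 = (Q^76)²·Q = [[55,34],[34,21]]
Q^306 = (Q^153)² = [[101,136],[136,373]]
F_306 mod 408 = Q^306[0][1] = 136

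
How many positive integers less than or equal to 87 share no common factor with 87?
56

87 = 3 × 29
φ(n) = n × ∏(1 - 1/p) for each prime p dividing n
φ(87) = 87 × (1 - 1/3) × (1 - 1/29) = 56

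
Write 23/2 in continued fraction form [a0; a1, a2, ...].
[11; 2]

Euclidean algorithm steps:
23 = 11 × 2 + 1
2 = 2 × 1 + 0
Continued fraction: [11; 2]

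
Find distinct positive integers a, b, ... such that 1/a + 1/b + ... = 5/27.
1/6 + 1/54

Greedy algorithm:
5/27: ceiling(27/5) = 6, use 1/6
1/54: ceiling(54/1) = 54, use 1/54
Result: 5/27 = 1/6 + 1/54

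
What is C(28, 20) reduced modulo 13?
0

Using Lucas' theorem:
Write n=28 and k=20 in base 13:
n in base 13: [2, 2]
k in base 13: [1, 7]
C(28,20) mod 13 = ∏ C(n_i, k_i) mod 13
Digit binomials (mod 13): C(2,1) = 2; C(2,7) = 0 (k_i > n_i)
Product: 2 × 0 = 0 ≡ 0 (mod 13)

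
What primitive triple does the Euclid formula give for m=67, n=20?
(4089, 2680, 4889)

Euclid's formula: a = m² - n², b = 2mn, c = m² + n²
m = 67, n = 20
a = 67² - 20² = 4489 - 400 = 4089
b = 2 × 67 × 20 = 2680
c = 67² + 20² = 4489 + 400 = 4889
Verification: 4089² + 2680² = 16719921 + 7182400 = 23902321 = 4889² ✓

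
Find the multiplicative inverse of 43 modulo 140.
127

gcd(43, 140) = 1, so the inverse exists.
Extended Euclidean algorithm on (140, 43):
140 = 3 × 43 + 11  ⟹  11 = (1)·140 + (-3)·43
43 = 3 × 11 + 10  ⟹  10 = (-3)·140 + (10)·43
11 = 1 × 10 + 1  ⟹  1 = (4)·140 + (-13)·43
So (-13)·43 ≡ 1 (mod 140), i.e. 43^(-1) ≡ -13 ≡ 127 (mod 140).
Check: 43 × 127 = 5461 ≡ 1 (mod 140)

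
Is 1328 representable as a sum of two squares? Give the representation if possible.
Not possible

Factorization: 1328 = 2^4 × 83
By Fermat: n is sum of two squares iff every prime p ≡ 3 (mod 4) appears to even power.
Prime(s) ≡ 3 (mod 4) with odd exponent: [(83, 1)]
Therefore 1328 cannot be expressed as a² + b².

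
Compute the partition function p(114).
952050665

p(n) counts ways to write n as a sum of positive integers (order ignored).
Euler's pentagonal recurrence: p(k) = p(k-1) + p(k-2) - p(k-5) - p(k-7) + p(k-12) + p(k-15) - ... (offsets j(3j∓1)/2, signs ++--, p(0)=1, p(<0)=0).
DP table for k = 0..113: p(0)=1, p(1)=1, p(2)=2, p(3)=3, p(4)=5, p(5)=7, p(6)=11, p(7)=15, p(8)=22, p(9)=30, p(10)=42, p(11)=56, p(12)=77, p(13)=101, p(14)=135, p(15)=176, p(16)=231, p(17)=297, p(18)=385, p(19)=490, p(20)=627, p(21)=792, p(22)=1002, p(23)=1255, p(24)=1575, p(25)=1958, p(26)=2436, p(27)=3010, p(28)=3718, p(29)=4565, p(30)=5604, p(31)=6842, p(32)=8349, p(33)=10143, p(34)=12310, p(35)=14883, p(36)=17977, p(37)=21637, p(38)=26015, p(39)=31185, p(40)=37338, p(41)=44583, p(42)=53174, p(43)=63261, p(44)=75175, p(45)=89134, p(46)=105558, p(47)=124754, p(48)=147273, p(49)=173525, p(50)=204226, p(51)=239943, p(52)=281589, p(53)=329931, p(54)=386155, p(55)=451276, p(56)=526823, p(57)=614154, p(58)=715220, p(59)=831820, p(60)=966467, p(61)=1121505, p(62)=1300156, p(63)=1505499, p(64)=1741630, p(65)=2012558, p(66)=2323520, p(67)=2679689, p(68)=3087735, p(69)=3554345, p(70)=4087968, p(71)=4697205, p(72)=5392783, p(73)=6185689, p(74)=7089500, p(75)=8118264, p(76)=9289091, p(77)=10619863, p(78)=12132164, p(79)=13848650, p(80)=15796476, p(81)=18004327, p(82)=20506255, p(83)=23338469, p(84)=26543660, p(85)=30167357, p(86)=34262962, p(87)=38887673, p(88)=44108109, p(89)=49995925, p(90)=56634173, p(91)=64112359, p(92)=72533807, p(93)=82010177, p(94)=92669720, p(95)=104651419, p(96)=118114304, p(97)=133230930, p(98)=150198136, p(99)=169229875, p(100)=190569292, p(101)=214481126, p(102)=241265379, p(103)=271248950, p(104)=304801365, p(105)=342325709, p(106)=384276336, p(107)=431149389, p(108)=483502844, p(109)=541946240, p(110)=607163746, p(111)=679903203, p(112)=761002156, p(113)=851376628.
Final step: p(114) = p(113) + p(112) - p(109) - p(107) + p(102) + p(99) - p(92) - p(88) + p(79) + p(74) - p(63) - p(57) + p(44) + p(37) - p(22) - p(14)
= 851376628 + 761002156 - 541946240 - 431149389 + 241265379 + 169229875 - 72533807 - 44108109 + 13848650 + 7089500 - 1505499 - 614154 + 75175 + 21637 - 1002 - 135
= 952050665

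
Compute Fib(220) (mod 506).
319

Matrix identity: Q^n = [[F_(n+1), F_n], [F_n, F_(n-1)]] with Q = [[1,1],[1,0]].
n = 220 = 11011100₂. Square-and-multiply, entries mod 506:
Q^1 = [[1,1],[1,0]]
Q^3 = (Q^1)²·Q = [[3,2],[2,1]]
Q^6 = (Q^3)² = [[13,8],[8,5]]
Q^13 = (Q^6)²·Q = [[377,233],[233,144]]
Q^27 = (Q^13)²·Q = [[43,90],[90,459]]
Q^55 = (Q^27)²·Q = [[481,335],[335,146]]
Q^110 = (Q^55)² = [[12,55],[55,463]]
Q^220 = (Q^110)² = [[133,319],[319,320]]
F_220 mod 506 = Q^220[0][1] = 319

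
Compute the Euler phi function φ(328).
160

328 = 2^3 × 41
φ(n) = n × ∏(1 - 1/p) for each prime p dividing n
φ(328) = 328 × (1 - 1/2) × (1 - 1/41) = 160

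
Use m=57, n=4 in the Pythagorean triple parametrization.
(3233, 456, 3265)

Euclid's formula: a = m² - n², b = 2mn, c = m² + n²
m = 57, n = 4
a = 57² - 4² = 3249 - 16 = 3233
b = 2 × 57 × 4 = 456
c = 57² + 4² = 3249 + 16 = 3265
Verification: 3233² + 456² = 10452289 + 207936 = 10660225 = 3265² ✓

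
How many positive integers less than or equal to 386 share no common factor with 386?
192

386 = 2 × 193
φ(n) = n × ∏(1 - 1/p) for each prime p dividing n
φ(386) = 386 × (1 - 1/2) × (1 - 1/193) = 192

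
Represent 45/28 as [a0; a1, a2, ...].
[1; 1, 1, 1, 1, 5]

Euclidean algorithm steps:
45 = 1 × 28 + 17
28 = 1 × 17 + 11
17 = 1 × 11 + 6
11 = 1 × 6 + 5
6 = 1 × 5 + 1
5 = 5 × 1 + 0
Continued fraction: [1; 1, 1, 1, 1, 5]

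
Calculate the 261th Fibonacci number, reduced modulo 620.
406

Matrix identity: Q^n = [[F_(n+1), F_n], [F_n, F_(n-1)]] with Q = [[1,1],[1,0]].
n = 261 = 100000101₂. Square-and-multiply, entries mod 620:
Q^1 = [[1,1],[1,0]]
Q^2 = (Q^1)² = [[2,1],[1,1]]
Q^4 = (Q^2)² = [[5,3],[3,2]]
Q^8 = (Q^4)² = [[34,21],[21,13]]
Q^16 = (Q^8)² = [[357,367],[367,610]]
Q^32 = (Q^16)² = [[498,249],[249,249]]
Q^65 = (Q^32)²·Q = [[8,5],[5,3]]
Q^130 = (Q^65)² = [[89,55],[55,34]]
Q^261 = (Q^130)²·Q = [[351,406],[406,565]]
F_261 mod 620 = Q^261[0][1] = 406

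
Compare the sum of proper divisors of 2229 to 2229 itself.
deficient

Proper divisors of 2229: sum = 1 + 3 + 743 = 747
Since 747 < 2229, 2229 is deficient.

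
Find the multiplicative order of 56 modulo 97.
96

97 is prime, so ord(56) divides φ(97) = 96.
Divisors of 96: 1, 2, 3, 4, 6, 8, 12, 16, 24, 32, 48, 96.
Repeated squaring: 56^1 ≡ 56, 56^2 ≡ 32, 56^4 ≡ 54, 56^8 ≡ 6, 56^16 ≡ 36, 56^32 ≡ 35, 56^64 ≡ 61 (mod 97).
Test 56^d mod 97 for each divisor d in increasing order:
56^1 ≡ 56
56^2 ≡ 32
56^3 = 56^2·56^1 ≡ 46
56^4 ≡ 54
56^6 = 56^4·56^2 ≡ 79
56^8 ≡ 6
56^12 = 56^8·56^4 ≡ 33
56^16 ≡ 36
56^24 = 56^16·56^8 ≡ 22
56^32 ≡ 35
56^48 = 56^32·56^16 ≡ 96
56^96 = 56^64·56^32 ≡ 1  ← first divisor giving 1
The order is 96.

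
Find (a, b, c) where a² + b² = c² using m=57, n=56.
(113, 6384, 6385)

Euclid's formula: a = m² - n², b = 2mn, c = m² + n²
m = 57, n = 56
a = 57² - 56² = 3249 - 3136 = 113
b = 2 × 57 × 56 = 6384
c = 57² + 56² = 3249 + 3136 = 6385
Verification: 113² + 6384² = 12769 + 40755456 = 40768225 = 6385² ✓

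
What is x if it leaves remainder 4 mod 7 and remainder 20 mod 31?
144

Using Chinese Remainder Theorem:
M = 7 × 31 = 217
M1 = 31, M2 = 7
y1 = 31^(-1) mod 7 = 5
y2 = 7^(-1) mod 31 = 9
x = (4×31×5 + 20×7×9) mod 217 = 144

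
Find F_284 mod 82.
3

Matrix identity: Q^n = [[F_(n+1), F_n], [F_n, F_(n-1)]] with Q = [[1,1],[1,0]].
n = 284 = 100011100₂. Square-and-multiply, entries mod 82:
Q^1 = [[1,1],[1,0]]
Q^2 = (Q^1)² = [[2,1],[1,1]]
Q^4 = (Q^2)² = [[5,3],[3,2]]
Q^8 = (Q^4)² = [[34,21],[21,13]]
Q^17 = (Q^8)²·Q = [[42,39],[39,3]]
Q^35 = (Q^17)²·Q = [[38,5],[5,33]]
Q^71 = (Q^35)²·Q = [[20,75],[75,27]]
Q^142 = (Q^71)² = [[39,81],[81,40]]
Q^284 = (Q^142)² = [[46,3],[3,43]]
F_284 mod 82 = Q^284[0][1] = 3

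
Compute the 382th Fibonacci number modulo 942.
401

Matrix identity: Q^n = [[F_(n+1), F_n], [F_n, F_(n-1)]] with Q = [[1,1],[1,0]].
n = 382 = 101111110₂. Square-and-multiply, entries mod 942:
Q^1 = [[1,1],[1,0]]
Q^2 = (Q^1)² = [[2,1],[1,1]]
Q^5 = (Q^2)²·Q = [[8,5],[5,3]]
Q^11 = (Q^5)²·Q = [[144,89],[89,55]]
Q^23 = (Q^11)²·Q = [[210,397],[397,755]]
Q^47 = (Q^23)²·Q = [[774,121],[121,653]]
Q^95 = (Q^47)²·Q = [[756,475],[475,281]]
Q^191 = (Q^95)²·Q = [[138,229],[229,851]]
Q^382 = (Q^191)² = [[835,401],[401,434]]
F_382 mod 942 = Q^382[0][1] = 401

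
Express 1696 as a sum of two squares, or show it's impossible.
20² + 36² (a=20, b=36)

Factorization: 1696 = 2^5 × 53
By Fermat: n is sum of two squares iff every prime p ≡ 3 (mod 4) appears to even power.
All primes ≡ 3 (mod 4) appear to even power.
Search a = 0, 1, 2, … for 1696 - a² a perfect square: first hit at a = 20: 1696 - 400 = 1296 = 36².
1696 = 20² + 36² = 400 + 1296 ✓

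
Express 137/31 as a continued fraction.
[4; 2, 2, 1, 1, 2]

Euclidean algorithm steps:
137 = 4 × 31 + 13
31 = 2 × 13 + 5
13 = 2 × 5 + 3
5 = 1 × 3 + 2
3 = 1 × 2 + 1
2 = 2 × 1 + 0
Continued fraction: [4; 2, 2, 1, 1, 2]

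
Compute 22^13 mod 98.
78

Repeated squaring. Binary of 13 = 1101.
22^1 ≡ 22 (mod 98); 22^2 ≡ 92 (mod 98); 22^4 ≡ 36 (mod 98); 22^8 ≡ 22 (mod 98)
22^13 = 22^1 × 22^4 × 22^8 ≡ 78 (mod 98)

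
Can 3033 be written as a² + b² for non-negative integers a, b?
27² + 48² (a=27, b=48)

Factorization: 3033 = 3^2 × 337
By Fermat: n is sum of two squares iff every prime p ≡ 3 (mod 4) appears to even power.
All primes ≡ 3 (mod 4) appear to even power.
Search a = 0, 1, 2, … for 3033 - a² a perfect square: first hit at a = 27: 3033 - 729 = 2304 = 48².
3033 = 27² + 48² = 729 + 2304 ✓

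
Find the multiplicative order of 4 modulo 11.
5

11 is prime, so ord(4) divides φ(11) = 10.
Divisors of 10: 1, 2, 5, 10.
Repeated squaring: 4^1 ≡ 4, 4^2 ≡ 5, 4^4 ≡ 3, 4^8 ≡ 9 (mod 11).
Test 4^d mod 11 for each divisor d in increasing order:
4^1 ≡ 4
4^2 ≡ 5
4^5 = 4^4·4^1 ≡ 1  ← first divisor giving 1
The order is 5.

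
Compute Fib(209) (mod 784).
365

Matrix identity: Q^n = [[F_(n+1), F_n], [F_n, F_(n-1)]] with Q = [[1,1],[1,0]].
n = 209 = 11010001₂. Square-and-multiply, entries mod 784:
Q^1 = [[1,1],[1,0]]
Q^3 = (Q^1)²·Q = [[3,2],[2,1]]
Q^6 = (Q^3)² = [[13,8],[8,5]]
Q^13 = (Q^6)²·Q = [[377,233],[233,144]]
Q^26 = (Q^13)² = [[418,657],[657,545]]
Q^52 = (Q^26)² = [[341,3],[3,338]]
Q^104 = (Q^52)² = [[258,469],[469,573]]
Q^209 = (Q^104)²·Q = [[456,365],[365,91]]
F_209 mod 784 = Q^209[0][1] = 365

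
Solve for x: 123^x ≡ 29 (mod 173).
4

Baby-step giant-step with step n = ⌈√173⌉ = 14.
Baby steps 123^j mod 173 (j:value) for j=0..13: 0:1, 1:123, 2:78, 3:79, 4:29, 5:107, 6:13, 7:42, 8:149, 9:162, 10:31, 11:7, 12:169, 13:27.
h = 29 is already in the table at j=4, so x = 4.
Check: 123^4 ≡ 29 (mod 173).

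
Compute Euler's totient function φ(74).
36

74 = 2 × 37
φ(n) = n × ∏(1 - 1/p) for each prime p dividing n
φ(74) = 74 × (1 - 1/2) × (1 - 1/37) = 36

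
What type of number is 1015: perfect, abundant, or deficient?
deficient

Proper divisors of 1015: sum = 1 + 5 + 7 + 29 + 35 + 145 + 203 = 425
Since 425 < 1015, 1015 is deficient.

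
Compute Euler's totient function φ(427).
360

427 = 7 × 61
φ(n) = n × ∏(1 - 1/p) for each prime p dividing n
φ(427) = 427 × (1 - 1/7) × (1 - 1/61) = 360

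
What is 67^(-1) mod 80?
43

gcd(67, 80) = 1, so the inverse exists.
Extended Euclidean algorithm on (80, 67):
80 = 1 × 67 + 13  ⟹  13 = (1)·80 + (-1)·67
67 = 5 × 13 + 2  ⟹  2 = (-5)·80 + (6)·67
13 = 6 × 2 + 1  ⟹  1 = (31)·80 + (-37)·67
So (-37)·67 ≡ 1 (mod 80), i.e. 67^(-1) ≡ -37 ≡ 43 (mod 80).
Check: 67 × 43 = 2881 ≡ 1 (mod 80)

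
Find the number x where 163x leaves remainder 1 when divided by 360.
307

gcd(163, 360) = 1, so the inverse exists.
Extended Euclidean algorithm on (360, 163):
360 = 2 × 163 + 34  ⟹  34 = (1)·360 + (-2)·163
163 = 4 × 34 + 27  ⟹  27 = (-4)·360 + (9)·163
34 = 1 × 27 + 7  ⟹  7 = (5)·360 + (-11)·163
27 = 3 × 7 + 6  ⟹  6 = (-19)·360 + (42)·163
7 = 1 × 6 + 1  ⟹  1 = (24)·360 + (-53)·163
So (-53)·163 ≡ 1 (mod 360), i.e. 163^(-1) ≡ -53 ≡ 307 (mod 360).
Check: 163 × 307 = 50041 ≡ 1 (mod 360)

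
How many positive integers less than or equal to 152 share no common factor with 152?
72

152 = 2^3 × 19
φ(n) = n × ∏(1 - 1/p) for each prime p dividing n
φ(152) = 152 × (1 - 1/2) × (1 - 1/19) = 72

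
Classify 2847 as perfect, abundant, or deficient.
deficient

Proper divisors of 2847: sum = 1 + 3 + 13 + 39 + 73 + 219 + 949 = 1297
Since 1297 < 2847, 2847 is deficient.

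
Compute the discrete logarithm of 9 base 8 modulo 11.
2

Baby-step giant-step with step n = ⌈√11⌉ = 4.
Baby steps 8^j mod 11 (j:value) for j=0..3: 0:1, 1:8, 2:9, 3:6.
h = 9 is already in the table at j=2, so x = 2.
Check: 8^2 ≡ 9 (mod 11).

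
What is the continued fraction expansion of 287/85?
[3; 2, 1, 1, 1, 10]

Euclidean algorithm steps:
287 = 3 × 85 + 32
85 = 2 × 32 + 21
32 = 1 × 21 + 11
21 = 1 × 11 + 10
11 = 1 × 10 + 1
10 = 10 × 1 + 0
Continued fraction: [3; 2, 1, 1, 1, 10]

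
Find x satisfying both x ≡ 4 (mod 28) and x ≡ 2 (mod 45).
452

Using Chinese Remainder Theorem:
M = 28 × 45 = 1260
M1 = 45, M2 = 28
y1 = 45^(-1) mod 28 = 5
y2 = 28^(-1) mod 45 = 37
x = (4×45×5 + 2×28×37) mod 1260 = 452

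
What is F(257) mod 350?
337

Matrix identity: Q^n = [[F_(n+1), F_n], [F_n, F_(n-1)]] with Q = [[1,1],[1,0]].
n = 257 = 100000001₂. Square-and-multiply, entries mod 350:
Q^1 = [[1,1],[1,0]]
Q^2 = (Q^1)² = [[2,1],[1,1]]
Q^4 = (Q^2)² = [[5,3],[3,2]]
Q^8 = (Q^4)² = [[34,21],[21,13]]
Q^16 = (Q^8)² = [[197,287],[287,260]]
Q^32 = (Q^16)² = [[78,259],[259,169]]
Q^64 = (Q^32)² = [[15,273],[273,92]]
Q^128 = (Q^64)² = [[204,161],[161,43]]
Q^257 = (Q^128)²·Q = [[204,337],[337,217]]
F_257 mod 350 = Q^257[0][1] = 337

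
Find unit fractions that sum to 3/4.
1/2 + 1/4

Greedy algorithm:
3/4: ceiling(4/3) = 2, use 1/2
1/4: ceiling(4/1) = 4, use 1/4
Result: 3/4 = 1/2 + 1/4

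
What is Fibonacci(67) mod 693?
464

Matrix identity: Q^n = [[F_(n+1), F_n], [F_n, F_(n-1)]] with Q = [[1,1],[1,0]].
n = 67 = 1000011₂. Square-and-multiply, entries mod 693:
Q^1 = [[1,1],[1,0]]
Q^2 = (Q^1)² = [[2,1],[1,1]]
Q^4 = (Q^2)² = [[5,3],[3,2]]
Q^8 = (Q^4)² = [[34,21],[21,13]]
Q^16 = (Q^8)² = [[211,294],[294,610]]
Q^33 = (Q^16)²·Q = [[190,673],[673,210]]
Q^67 = (Q^33)²·Q = [[87,464],[464,316]]
F_67 mod 693 = Q^67[0][1] = 464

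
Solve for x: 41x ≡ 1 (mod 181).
53

gcd(41, 181) = 1, so the inverse exists.
Extended Euclidean algorithm on (181, 41):
181 = 4 × 41 + 17  ⟹  17 = (1)·181 + (-4)·41
41 = 2 × 17 + 7  ⟹  7 = (-2)·181 + (9)·41
17 = 2 × 7 + 3  ⟹  3 = (5)·181 + (-22)·41
7 = 2 × 3 + 1  ⟹  1 = (-12)·181 + (53)·41
So (53)·41 ≡ 1 (mod 181), i.e. 41^(-1) ≡ 53 (mod 181).
Check: 41 × 53 = 2173 ≡ 1 (mod 181)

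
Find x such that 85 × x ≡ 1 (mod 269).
19

gcd(85, 269) = 1, so the inverse exists.
Extended Euclidean algorithm on (269, 85):
269 = 3 × 85 + 14  ⟹  14 = (1)·269 + (-3)·85
85 = 6 × 14 + 1  ⟹  1 = (-6)·269 + (19)·85
So (19)·85 ≡ 1 (mod 269), i.e. 85^(-1) ≡ 19 (mod 269).
Check: 85 × 19 = 1615 ≡ 1 (mod 269)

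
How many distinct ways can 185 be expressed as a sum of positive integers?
1071823774337

p(n) counts ways to write n as a sum of positive integers (order ignored).
Euler's pentagonal recurrence: p(k) = p(k-1) + p(k-2) - p(k-5) - p(k-7) + p(k-12) + p(k-15) - ... (offsets j(3j∓1)/2, signs ++--, p(0)=1, p(<0)=0).
DP table for k = 0..184: p(0)=1, p(1)=1, p(2)=2, p(3)=3, p(4)=5, p(5)=7, p(6)=11, p(7)=15, p(8)=22, p(9)=30, p(10)=42, p(11)=56, p(12)=77, p(13)=101, p(14)=135, p(15)=176, p(16)=231, p(17)=297, p(18)=385, p(19)=490, p(20)=627, p(21)=792, p(22)=1002, p(23)=1255, p(24)=1575, p(25)=1958, p(26)=2436, p(27)=3010, p(28)=3718, p(29)=4565, p(30)=5604, p(31)=6842, p(32)=8349, p(33)=10143, p(34)=12310, p(35)=14883, p(36)=17977, p(37)=21637, p(38)=26015, p(39)=31185, p(40)=37338, p(41)=44583, p(42)=53174, p(43)=63261, p(44)=75175, p(45)=89134, p(46)=105558, p(47)=124754, p(48)=147273, p(49)=173525, p(50)=204226, p(51)=239943, p(52)=281589, p(53)=329931, p(54)=386155, p(55)=451276, p(56)=526823, p(57)=614154, p(58)=715220, p(59)=831820, p(60)=966467, p(61)=1121505, p(62)=1300156, p(63)=1505499, p(64)=1741630, p(65)=2012558, p(66)=2323520, p(67)=2679689, p(68)=3087735, p(69)=3554345, p(70)=4087968, p(71)=4697205, p(72)=5392783, p(73)=6185689, p(74)=7089500, p(75)=8118264, p(76)=9289091, p(77)=10619863, p(78)=12132164, p(79)=13848650, p(80)=15796476, p(81)=18004327, p(82)=20506255, p(83)=23338469, p(84)=26543660, p(85)=30167357, p(86)=34262962, p(87)=38887673, p(88)=44108109, p(89)=49995925, p(90)=56634173, p(91)=64112359, p(92)=72533807, p(93)=82010177, p(94)=92669720, p(95)=104651419, p(96)=118114304, p(97)=133230930, p(98)=150198136, p(99)=169229875, p(100)=190569292, p(101)=214481126, p(102)=241265379, p(103)=271248950, p(104)=304801365, p(105)=342325709, p(106)=384276336, p(107)=431149389, p(108)=483502844, p(109)=541946240, p(110)=607163746, p(111)=679903203, p(112)=761002156, p(113)=851376628, p(114)=952050665, p(115)=1064144451, p(116)=1188908248, p(117)=1327710076, p(118)=1482074143, p(119)=1653668665, p(120)=1844349560, p(121)=2056148051, p(122)=2291320912, p(123)=2552338241, p(124)=2841940500, p(125)=3163127352, p(126)=3519222692, p(127)=3913864295, p(128)=4351078600, p(129)=4835271870, p(130)=5371315400, p(131)=5964539504, p(132)=6620830889, p(133)=7346629512, p(134)=8149040695, p(135)=9035836076, p(136)=10015581680, p(137)=11097645016, p(138)=12292341831, p(139)=13610949895, p(140)=15065878135, p(141)=16670689208, p(142)=18440293320, p(143)=20390982757, p(144)=22540654445, p(145)=24908858009, p(146)=27517052599, p(147)=30388671978, p(148)=33549419497, p(149)=37027355200, p(150)=40853235313, p(151)=45060624582, p(152)=49686288421, p(153)=54770336324, p(154)=60356673280, p(155)=66493182097, p(156)=73232243759, p(157)=80630964769, p(158)=88751778802, p(159)=97662728555, p(160)=107438159466, p(161)=118159068427, p(162)=129913904637, p(163)=142798995930, p(164)=156919475295, p(165)=172389800255, p(166)=189334822579, p(167)=207890420102, p(168)=228204732751, p(169)=250438925115, p(170)=274768617130, p(171)=301384802048, p(172)=330495499613, p(173)=362326859895, p(174)=397125074750, p(175)=435157697830, p(176)=476715857290, p(177)=522115831195, p(178)=571701605655, p(179)=625846753120, p(180)=684957390936, p(181)=749474411781, p(182)=819876908323, p(183)=896684817527, p(184)=980462880430.
Final step: p(185) = p(184) + p(183) - p(180) - p(178) + p(173) + p(170) - p(163) - p(159) + p(150) + p(145) - p(134) - p(128) + p(115) + p(108) - p(93) - p(85) + p(68) + p(59) - p(40) - p(30) + p(9)
= 980462880430 + 896684817527 - 684957390936 - 571701605655 + 362326859895 + 274768617130 - 142798995930 - 97662728555 + 40853235313 + 24908858009 - 8149040695 - 4351078600 + 1064144451 + 483502844 - 82010177 - 30167357 + 3087735 + 831820 - 37338 - 5604 + 30
= 1071823774337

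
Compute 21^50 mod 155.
56

Repeated squaring. Binary of 50 = 110010.
21^1 ≡ 21 (mod 155); 21^2 ≡ 131 (mod 155); 21^4 ≡ 111 (mod 155); 21^8 ≡ 76 (mod 155); 21^16 ≡ 41 (mod 155); 21^32 ≡ 131 (mod 155)
21^50 = 21^2 × 21^16 × 21^32 ≡ 56 (mod 155)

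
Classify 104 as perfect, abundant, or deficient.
abundant

Proper divisors of 104: sum = 1 + 2 + 4 + 8 + 13 + 26 + 52 = 106
Since 106 > 104, 104 is abundant.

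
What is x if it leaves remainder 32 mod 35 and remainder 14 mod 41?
137

Using Chinese Remainder Theorem:
M = 35 × 41 = 1435
M1 = 41, M2 = 35
y1 = 41^(-1) mod 35 = 6
y2 = 35^(-1) mod 41 = 34
x = (32×41×6 + 14×35×34) mod 1435 = 137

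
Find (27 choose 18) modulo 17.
10

Using Lucas' theorem:
Write n=27 and k=18 in base 17:
n in base 17: [1, 10]
k in base 17: [1, 1]
C(27,18) mod 17 = ∏ C(n_i, k_i) mod 17
Digit binomials (mod 17): C(1,1) = 1; C(10,1) = 10
Product: 1 × 10 = 10 ≡ 10 (mod 17)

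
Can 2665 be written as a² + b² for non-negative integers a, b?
8² + 51² (a=8, b=51)

Factorization: 2665 = 5 × 13 × 41
By Fermat: n is sum of two squares iff every prime p ≡ 3 (mod 4) appears to even power.
All primes ≡ 3 (mod 4) appear to even power.
Search a = 0, 1, 2, … for 2665 - a² a perfect square: first hit at a = 8: 2665 - 64 = 2601 = 51².
2665 = 8² + 51² = 64 + 2601 ✓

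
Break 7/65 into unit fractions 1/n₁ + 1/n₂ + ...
1/10 + 1/130

Greedy algorithm:
7/65: ceiling(65/7) = 10, use 1/10
1/130: ceiling(130/1) = 130, use 1/130
Result: 7/65 = 1/10 + 1/130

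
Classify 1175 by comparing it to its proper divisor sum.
deficient

Proper divisors of 1175: sum = 1 + 5 + 25 + 47 + 235 = 313
Since 313 < 1175, 1175 is deficient.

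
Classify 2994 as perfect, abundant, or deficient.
abundant

Proper divisors of 2994: sum = 1 + 2 + 3 + 6 + 499 + 998 + 1497 = 3006
Since 3006 > 2994, 2994 is abundant.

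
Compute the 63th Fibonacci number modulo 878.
184

Matrix identity: Q^n = [[F_(n+1), F_n], [F_n, F_(n-1)]] with Q = [[1,1],[1,0]].
n = 63 = 111111₂. Square-and-multiply, entries mod 878:
Q^1 = [[1,1],[1,0]]
Q^3 = (Q^1)²·Q = [[3,2],[2,1]]
Q^7 = (Q^3)²·Q = [[21,13],[13,8]]
Q^15 = (Q^7)²·Q = [[109,610],[610,377]]
Q^31 = (Q^15)²·Q = [[869,295],[295,574]]
Q^63 = (Q^31)²·Q = [[39,184],[184,733]]
F_63 mod 878 = Q^63[0][1] = 184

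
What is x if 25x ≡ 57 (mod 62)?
x ≡ 37 (mod 62)

gcd(25, 62) = 1, which divides 57, so solutions exist.
Find 25^(-1) mod 62 by the extended Euclidean algorithm:
62 = 2 × 25 + 12  ⟹  12 = (1)·62 + (-2)·25
25 = 2 × 12 + 1  ⟹  1 = (-2)·62 + (5)·25
So (5)·25 ≡ 1 (mod 62), i.e. 25^(-1) ≡ 5 (mod 62).
x ≡ 5 × 57 = 285 ≡ 37 (mod 62).
Check: 25 × 37 = 925 ≡ 57 (mod 62).
Unique solution: x ≡ 37 (mod 62)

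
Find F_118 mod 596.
423

Matrix identity: Q^n = [[F_(n+1), F_n], [F_n, F_(n-1)]] with Q = [[1,1],[1,0]].
n = 118 = 1110110₂. Square-and-multiply, entries mod 596:
Q^1 = [[1,1],[1,0]]
Q^3 = (Q^1)²·Q = [[3,2],[2,1]]
Q^7 = (Q^3)²·Q = [[21,13],[13,8]]
Q^14 = (Q^7)² = [[14,377],[377,233]]
Q^29 = (Q^14)²·Q = [[24,477],[477,143]]
Q^59 = (Q^29)²·Q = [[228,433],[433,391]]
Q^118 = (Q^59)² = [[477,423],[423,54]]
F_118 mod 596 = Q^118[0][1] = 423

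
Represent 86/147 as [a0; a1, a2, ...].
[0; 1, 1, 2, 2, 3, 1, 2]

Euclidean algorithm steps:
86 = 0 × 147 + 86
147 = 1 × 86 + 61
86 = 1 × 61 + 25
61 = 2 × 25 + 11
25 = 2 × 11 + 3
11 = 3 × 3 + 2
3 = 1 × 2 + 1
2 = 2 × 1 + 0
Continued fraction: [0; 1, 1, 2, 2, 3, 1, 2]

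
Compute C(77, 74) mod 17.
16

Using Lucas' theorem:
Write n=77 and k=74 in base 17:
n in base 17: [4, 9]
k in base 17: [4, 6]
C(77,74) mod 17 = ∏ C(n_i, k_i) mod 17
Digit binomials (mod 17): C(4,4) = 1; C(9,6) = 84 ≡ 16
Product: 1 × 16 = 16 ≡ 16 (mod 17)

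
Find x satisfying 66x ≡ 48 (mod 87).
x ≡ 6 (mod 29)

gcd(66, 87) = 3, which divides 48, so solutions exist.
Divide through by 3: 22x ≡ 16 (mod 29).
Find 22^(-1) mod 29 by the extended Euclidean algorithm:
29 = 1 × 22 + 7  ⟹  7 = (1)·29 + (-1)·22
22 = 3 × 7 + 1  ⟹  1 = (-3)·29 + (4)·22
So (4)·22 ≡ 1 (mod 29), i.e. 22^(-1) ≡ 4 (mod 29).
x ≡ 4 × 16 = 64 ≡ 6 (mod 29).
Check: 66 × 6 = 396 ≡ 48 (mod 87).
x ≡ 6 (mod 29), giving 3 solutions mod 87.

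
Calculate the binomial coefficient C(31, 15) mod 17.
0

Using Lucas' theorem:
Write n=31 and k=15 in base 17:
n in base 17: [1, 14]
k in base 17: [0, 15]
C(31,15) mod 17 = ∏ C(n_i, k_i) mod 17
Digit binomials (mod 17): C(1,0) = 1; C(14,15) = 0 (k_i > n_i)
Product: 1 × 0 = 0 ≡ 0 (mod 17)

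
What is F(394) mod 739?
212

Matrix identity: Q^n = [[F_(n+1), F_n], [F_n, F_(n-1)]] with Q = [[1,1],[1,0]].
n = 394 = 110001010₂. Square-and-multiply, entries mod 739:
Q^1 = [[1,1],[1,0]]
Q^3 = (Q^1)²·Q = [[3,2],[2,1]]
Q^6 = (Q^3)² = [[13,8],[8,5]]
Q^12 = (Q^6)² = [[233,144],[144,89]]
Q^24 = (Q^12)² = [[386,550],[550,575]]
Q^49 = (Q^24)²·Q = [[132,706],[706,165]]
Q^98 = (Q^49)² = [[38,545],[545,232]]
Q^197 = (Q^98)²·Q = [[2,652],[652,89]]
Q^394 = (Q^197)² = [[183,212],[212,710]]
F_394 mod 739 = Q^394[0][1] = 212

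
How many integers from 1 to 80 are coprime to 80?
32

80 = 2^4 × 5
φ(n) = n × ∏(1 - 1/p) for each prime p dividing n
φ(80) = 80 × (1 - 1/2) × (1 - 1/5) = 32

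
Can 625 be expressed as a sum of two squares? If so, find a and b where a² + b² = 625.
0² + 25² (a=0, b=25)

Factorization: 625 = 5^4
By Fermat: n is sum of two squares iff every prime p ≡ 3 (mod 4) appears to even power.
All primes ≡ 3 (mod 4) appear to even power.
Search a = 0, 1, 2, … for 625 - a² a perfect square: first hit at a = 0: 625 - 0 = 625 = 25².
625 = 0² + 25² = 0 + 625 ✓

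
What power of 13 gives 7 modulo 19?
12

Baby-step giant-step with step n = ⌈√19⌉ = 5.
Baby steps 13^j mod 19 (j:value) for j=0..4: 0:1, 1:13, 2:17, 3:12, 4:4.
Giant-step multiplier: 13^(-5) ≡ 13^(18-5) = 13^13 ≡ 15 (mod 19).
Giant steps γ_i = 7·15^i mod 19: γ_0=7, γ_1=10, γ_2=17 (in table at j=2).
x = i·n + j = 2·5 + 2 = 12.
Check: 13^12 ≡ 7 (mod 19).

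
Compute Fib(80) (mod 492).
369

Matrix identity: Q^n = [[F_(n+1), F_n], [F_n, F_(n-1)]] with Q = [[1,1],[1,0]].
n = 80 = 1010000₂. Square-and-multiply, entries mod 492:
Q^1 = [[1,1],[1,0]]
Q^2 = (Q^1)² = [[2,1],[1,1]]
Q^5 = (Q^2)²·Q = [[8,5],[5,3]]
Q^10 = (Q^5)² = [[89,55],[55,34]]
Q^20 = (Q^10)² = [[122,369],[369,245]]
Q^40 = (Q^20)² = [[1,123],[123,370]]
Q^80 = (Q^40)² = [[370,369],[369,1]]
F_80 mod 492 = Q^80[0][1] = 369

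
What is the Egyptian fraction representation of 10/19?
1/2 + 1/38

Greedy algorithm:
10/19: ceiling(19/10) = 2, use 1/2
1/38: ceiling(38/1) = 38, use 1/38
Result: 10/19 = 1/2 + 1/38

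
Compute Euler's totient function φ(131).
130

131 = 131
φ(n) = n × ∏(1 - 1/p) for each prime p dividing n
φ(131) = 131 × (1 - 1/131) = 130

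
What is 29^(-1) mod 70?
29

gcd(29, 70) = 1, so the inverse exists.
Extended Euclidean algorithm on (70, 29):
70 = 2 × 29 + 12  ⟹  12 = (1)·70 + (-2)·29
29 = 2 × 12 + 5  ⟹  5 = (-2)·70 + (5)·29
12 = 2 × 5 + 2  ⟹  2 = (5)·70 + (-12)·29
5 = 2 × 2 + 1  ⟹  1 = (-12)·70 + (29)·29
So (29)·29 ≡ 1 (mod 70), i.e. 29^(-1) ≡ 29 (mod 70).
Check: 29 × 29 = 841 ≡ 1 (mod 70)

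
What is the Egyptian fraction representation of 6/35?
1/6 + 1/210

Greedy algorithm:
6/35: ceiling(35/6) = 6, use 1/6
1/210: ceiling(210/1) = 210, use 1/210
Result: 6/35 = 1/6 + 1/210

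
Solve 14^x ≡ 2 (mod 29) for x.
13

Baby-step giant-step with step n = ⌈√29⌉ = 6.
Baby steps 14^j mod 29 (j:value) for j=0..5: 0:1, 1:14, 2:22, 3:18, 4:20, 5:19.
Giant-step multiplier: 14^(-6) ≡ 14^(28-6) = 14^22 ≡ 6 (mod 29).
Giant steps γ_i = 2·6^i mod 29: γ_0=2, γ_1=12, γ_2=14 (in table at j=1).
x = i·n + j = 2·6 + 1 = 13.
Check: 14^13 ≡ 2 (mod 29).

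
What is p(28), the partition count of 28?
3718

p(n) counts ways to write n as a sum of positive integers (order ignored).
Euler's pentagonal recurrence: p(k) = p(k-1) + p(k-2) - p(k-5) - p(k-7) + p(k-12) + p(k-15) - ... (offsets j(3j∓1)/2, signs ++--, p(0)=1, p(<0)=0).
DP table for k = 0..27: p(0)=1, p(1)=1, p(2)=2, p(3)=3, p(4)=5, p(5)=7, p(6)=11, p(7)=15, p(8)=22, p(9)=30, p(10)=42, p(11)=56, p(12)=77, p(13)=101, p(14)=135, p(15)=176, p(16)=231, p(17)=297, p(18)=385, p(19)=490, p(20)=627, p(21)=792, p(22)=1002, p(23)=1255, p(24)=1575, p(25)=1958, p(26)=2436, p(27)=3010.
Final step: p(28) = p(27) + p(26) - p(23) - p(21) + p(16) + p(13) - p(6) - p(2)
= 3010 + 2436 - 1255 - 792 + 231 + 101 - 11 - 2
= 3718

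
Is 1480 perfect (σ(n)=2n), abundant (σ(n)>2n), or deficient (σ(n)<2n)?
abundant

Proper divisors of 1480: sum = 1 + 2 + 4 + 5 + 8 + 10 + 20 + 37 + 40 + 74 + 148 + 185 + 296 + 370 + 740 = 1940
Since 1940 > 1480, 1480 is abundant.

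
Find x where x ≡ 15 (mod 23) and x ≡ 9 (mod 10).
199

Using Chinese Remainder Theorem:
M = 23 × 10 = 230
M1 = 10, M2 = 23
y1 = 10^(-1) mod 23 = 7
y2 = 23^(-1) mod 10 = 7
x = (15×10×7 + 9×23×7) mod 230 = 199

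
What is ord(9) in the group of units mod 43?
21

43 is prime, so ord(9) divides φ(43) = 42.
Divisors of 42: 1, 2, 3, 6, 7, 14, 21, 42.
Repeated squaring: 9^1 ≡ 9, 9^2 ≡ 38, 9^4 ≡ 25, 9^8 ≡ 23, 9^16 ≡ 13, 9^32 ≡ 40 (mod 43).
Test 9^d mod 43 for each divisor d in increasing order:
9^1 ≡ 9
9^2 ≡ 38
9^3 = 9^2·9^1 ≡ 41
9^6 = 9^4·9^2 ≡ 4
9^7 = 9^4·9^2·9^1 ≡ 36
9^14 = 9^8·9^4·9^2 ≡ 6
9^21 = 9^16·9^4·9^1 ≡ 1  ← first divisor giving 1
The order is 21.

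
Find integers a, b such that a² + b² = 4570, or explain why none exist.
9² + 67² (a=9, b=67)

Factorization: 4570 = 2 × 5 × 457
By Fermat: n is sum of two squares iff every prime p ≡ 3 (mod 4) appears to even power.
All primes ≡ 3 (mod 4) appear to even power.
Search a = 0, 1, 2, … for 4570 - a² a perfect square: first hit at a = 9: 4570 - 81 = 4489 = 67².
4570 = 9² + 67² = 81 + 4489 ✓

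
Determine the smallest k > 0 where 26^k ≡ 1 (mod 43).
42

43 is prime, so ord(26) divides φ(43) = 42.
Divisors of 42: 1, 2, 3, 6, 7, 14, 21, 42.
Repeated squaring: 26^1 ≡ 26, 26^2 ≡ 31, 26^4 ≡ 15, 26^8 ≡ 10, 26^16 ≡ 14, 26^32 ≡ 24 (mod 43).
Test 26^d mod 43 for each divisor d in increasing order:
26^1 ≡ 26
26^2 ≡ 31
26^3 = 26^2·26^1 ≡ 32
26^6 = 26^4·26^2 ≡ 35
26^7 = 26^4·26^2·26^1 ≡ 7
26^14 = 26^8·26^4·26^2 ≡ 6
26^21 = 26^16·26^4·26^1 ≡ 42
26^42 = 26^32·26^8·26^2 ≡ 1  ← first divisor giving 1
The order is 42.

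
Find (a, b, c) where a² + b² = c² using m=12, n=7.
(95, 168, 193)

Euclid's formula: a = m² - n², b = 2mn, c = m² + n²
m = 12, n = 7
a = 12² - 7² = 144 - 49 = 95
b = 2 × 12 × 7 = 168
c = 12² + 7² = 144 + 49 = 193
Verification: 95² + 168² = 9025 + 28224 = 37249 = 193² ✓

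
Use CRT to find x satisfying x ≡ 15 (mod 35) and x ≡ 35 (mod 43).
680

Using Chinese Remainder Theorem:
M = 35 × 43 = 1505
M1 = 43, M2 = 35
y1 = 43^(-1) mod 35 = 22
y2 = 35^(-1) mod 43 = 16
x = (15×43×22 + 35×35×16) mod 1505 = 680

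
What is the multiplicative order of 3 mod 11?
5

11 is prime, so ord(3) divides φ(11) = 10.
Divisors of 10: 1, 2, 5, 10.
Repeated squaring: 3^1 ≡ 3, 3^2 ≡ 9, 3^4 ≡ 4, 3^8 ≡ 5 (mod 11).
Test 3^d mod 11 for each divisor d in increasing order:
3^1 ≡ 3
3^2 ≡ 9
3^5 = 3^4·3^1 ≡ 1  ← first divisor giving 1
The order is 5.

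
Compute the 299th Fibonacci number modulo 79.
75

Matrix identity: Q^n = [[F_(n+1), F_n], [F_n, F_(n-1)]] with Q = [[1,1],[1,0]].
n = 299 = 100101011₂. Square-and-multiply, entries mod 79:
Q^1 = [[1,1],[1,0]]
Q^2 = (Q^1)² = [[2,1],[1,1]]
Q^4 = (Q^2)² = [[5,3],[3,2]]
Q^9 = (Q^4)²·Q = [[55,34],[34,21]]
Q^18 = (Q^9)² = [[73,56],[56,17]]
Q^37 = (Q^18)²·Q = [[75,12],[12,63]]
Q^74 = (Q^37)² = [[2,76],[76,5]]
Q^149 = (Q^74)²·Q = [[71,13],[13,58]]
Q^299 = (Q^149)²·Q = [[14,75],[75,18]]
F_299 mod 79 = Q^299[0][1] = 75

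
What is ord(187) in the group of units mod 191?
190

191 is prime, so ord(187) divides φ(191) = 190.
Divisors of 190: 1, 2, 5, 10, 19, 38, 95, 190.
Repeated squaring: 187^1 ≡ 187, 187^2 ≡ 16, 187^4 ≡ 65, 187^8 ≡ 23, 187^16 ≡ 147, 187^32 ≡ 26, 187^64 ≡ 103, 187^128 ≡ 104 (mod 191).
Test 187^d mod 191 for each divisor d in increasing order:
187^1 ≡ 187
187^2 ≡ 16
187^5 = 187^4·187^1 ≡ 122
187^10 = 187^8·187^2 ≡ 177
187^19 = 187^16·187^2·187^1 ≡ 142
187^38 = 187^32·187^4·187^2 ≡ 109
187^95 = 187^64·187^16·187^8·187^4·187^2·187^1 ≡ 190
187^190 = 187^128·187^32·187^16·187^8·187^4·187^2 ≡ 1  ← first divisor giving 1
The order is 190.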